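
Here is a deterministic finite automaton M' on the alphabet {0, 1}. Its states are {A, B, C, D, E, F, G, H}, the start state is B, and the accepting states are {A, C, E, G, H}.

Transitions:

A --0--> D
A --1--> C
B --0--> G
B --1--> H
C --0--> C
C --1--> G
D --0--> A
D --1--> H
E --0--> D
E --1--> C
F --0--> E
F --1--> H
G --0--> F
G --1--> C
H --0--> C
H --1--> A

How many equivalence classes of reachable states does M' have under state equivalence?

Every state is reachable, so we keep all 8.
P0 = {A,C,E,G,H} | {B,D,F}.
Refine {A,C,E,G,H} on symbol 0: members go to different blocks, giving {A,E,G} and {C,H}.
No further refinement is possible. Final partition (3 blocks): {A,E,G} | {B,D,F} | {C,H}.

3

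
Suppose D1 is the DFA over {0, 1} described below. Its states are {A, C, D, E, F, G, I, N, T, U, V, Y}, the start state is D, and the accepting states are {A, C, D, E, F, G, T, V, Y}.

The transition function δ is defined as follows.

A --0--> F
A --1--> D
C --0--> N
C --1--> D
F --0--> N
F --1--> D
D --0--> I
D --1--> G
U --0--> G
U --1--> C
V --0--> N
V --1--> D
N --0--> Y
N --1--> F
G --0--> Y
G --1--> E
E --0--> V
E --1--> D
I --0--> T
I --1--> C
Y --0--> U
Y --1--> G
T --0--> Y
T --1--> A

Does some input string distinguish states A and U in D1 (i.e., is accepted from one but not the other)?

Yes

All states are reachable from the start state.
Initial partition by acceptance: {A,C,D,E,F,G,T,V,Y} | {I,N,U}.
On input 0, block {A,C,D,E,F,G,T,V,Y} splits into {C,D,F,V,Y} and {A,E,G,T}.
On input 1, block {C,D,F,V,Y} splits into {C,F,V} and {D,Y}.
Refine {I,N,U} on symbol 0: members go to different blocks, giving {I,U} and {N}.
Refine {A,E,G,T} on symbol 0: members go to different blocks, giving {G,T} and {A,E}.
No further refinement is possible. Final partition (6 blocks): {C,F,V} | {I,U} | {G,T} | {D,Y} | {N} | {A,E}.
A and U end up in different blocks, so they are distinguishable. For instance, the string 'ε' is accepted from only A.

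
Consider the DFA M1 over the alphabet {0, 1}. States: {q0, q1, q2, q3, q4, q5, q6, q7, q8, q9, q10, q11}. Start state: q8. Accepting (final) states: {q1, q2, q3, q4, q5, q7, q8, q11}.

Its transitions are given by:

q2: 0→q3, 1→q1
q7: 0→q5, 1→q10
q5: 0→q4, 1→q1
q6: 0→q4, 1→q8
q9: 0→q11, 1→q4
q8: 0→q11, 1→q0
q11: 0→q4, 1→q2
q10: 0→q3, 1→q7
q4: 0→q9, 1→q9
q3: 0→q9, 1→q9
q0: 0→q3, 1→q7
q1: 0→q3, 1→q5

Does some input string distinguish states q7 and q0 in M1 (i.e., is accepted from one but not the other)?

States {q6} cannot be reached from the start state, so discard them.
P0 = {q1,q2,q3,q4,q5,q7,q8,q11} | {q0,q9,q10}.
Split {q1,q2,q3,q4,q5,q7,q8,q11} by δ(·,0) → {q1,q2,q5,q7,q8,q11} and {q3,q4}.
Refine {q1,q2,q5,q7,q8,q11} on symbol 0: members go to different blocks, giving {q1,q2,q5,q11} and {q7,q8}.
On input 0, block {q0,q9,q10} splits into {q0,q10} and {q9}.
No further refinement is possible. Final partition (5 blocks): {q1,q2,q5,q11} | {q0,q10} | {q3,q4} | {q7,q8} | {q9}.
q7 and q0 end up in different blocks, so they are distinguishable. For instance, the string 'ε' is accepted from only q7.

Yes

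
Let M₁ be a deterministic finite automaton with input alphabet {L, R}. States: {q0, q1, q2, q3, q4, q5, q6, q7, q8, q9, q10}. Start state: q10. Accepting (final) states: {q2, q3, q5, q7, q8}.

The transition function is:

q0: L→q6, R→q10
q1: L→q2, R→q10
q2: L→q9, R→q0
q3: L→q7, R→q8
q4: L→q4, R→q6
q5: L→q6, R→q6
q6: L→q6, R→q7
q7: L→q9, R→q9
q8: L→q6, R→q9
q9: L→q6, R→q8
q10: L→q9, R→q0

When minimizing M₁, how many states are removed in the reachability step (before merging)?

5

No path from q10 leads to q1, q2, q3, q4, q5; the other 6 states are all reachable.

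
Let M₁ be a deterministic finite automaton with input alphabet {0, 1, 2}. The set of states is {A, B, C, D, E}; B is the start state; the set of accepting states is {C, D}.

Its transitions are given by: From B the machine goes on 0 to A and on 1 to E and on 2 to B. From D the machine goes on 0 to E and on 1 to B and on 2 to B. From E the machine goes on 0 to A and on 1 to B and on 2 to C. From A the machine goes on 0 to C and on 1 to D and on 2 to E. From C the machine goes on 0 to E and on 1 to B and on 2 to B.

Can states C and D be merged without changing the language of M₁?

Yes

Every state is reachable, so we keep all 5.
Initial partition by acceptance: {C,D} | {A,B,E}.
Split {A,B,E} by δ(·,0) → {B,E} and {A}.
Split {B,E} by δ(·,2) → {B} and {E}.
Stable partition: {C,D} | {B} | {A} | {E} — 4 equivalence classes.
C and D lie in the same block of the stable partition, so they are equivalent — no string distinguishes them.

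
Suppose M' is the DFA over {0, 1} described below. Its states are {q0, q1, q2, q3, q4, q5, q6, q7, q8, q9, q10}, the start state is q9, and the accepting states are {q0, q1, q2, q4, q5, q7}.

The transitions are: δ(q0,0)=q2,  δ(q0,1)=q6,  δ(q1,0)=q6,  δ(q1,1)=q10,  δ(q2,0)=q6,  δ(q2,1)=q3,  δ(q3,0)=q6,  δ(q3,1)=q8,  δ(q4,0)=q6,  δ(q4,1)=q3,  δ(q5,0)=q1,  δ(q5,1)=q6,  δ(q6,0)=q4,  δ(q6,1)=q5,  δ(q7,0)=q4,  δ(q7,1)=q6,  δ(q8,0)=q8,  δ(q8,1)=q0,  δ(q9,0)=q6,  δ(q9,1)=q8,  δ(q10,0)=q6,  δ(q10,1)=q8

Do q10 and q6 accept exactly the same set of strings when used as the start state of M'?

States {q7} cannot be reached from the start state, so discard them.
P0 = {q0,q1,q2,q4,q5} | {q3,q6,q8,q9,q10}.
Refine {q0,q1,q2,q4,q5} on symbol 0: members go to different blocks, giving {q1,q2,q4} and {q0,q5}.
Split {q3,q6,q8,q9,q10} by δ(·,0) → {q3,q8,q9,q10} and {q6}.
Refine {q3,q8,q9,q10} on symbol 0: members go to different blocks, giving {q3,q9,q10} and {q8}.
Stable partition: {q1,q2,q4} | {q3,q9,q10} | {q0,q5} | {q6} | {q8} — 5 equivalence classes.
q10 and q6 end up in different blocks, so they are distinguishable. For instance, the string '0' is accepted from only q6.

No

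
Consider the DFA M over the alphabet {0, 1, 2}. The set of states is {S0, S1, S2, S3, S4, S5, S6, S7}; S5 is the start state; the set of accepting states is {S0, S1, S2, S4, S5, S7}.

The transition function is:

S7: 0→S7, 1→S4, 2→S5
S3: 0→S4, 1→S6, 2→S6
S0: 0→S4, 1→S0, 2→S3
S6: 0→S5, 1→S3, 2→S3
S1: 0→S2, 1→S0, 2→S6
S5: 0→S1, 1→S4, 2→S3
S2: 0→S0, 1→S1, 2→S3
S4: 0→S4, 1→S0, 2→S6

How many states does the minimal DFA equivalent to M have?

2

First remove the unreachable states {S7}; 7 states remain.
Start with accepting vs non-accepting: {S0,S1,S2,S4,S5} | {S3,S6}.
Stable partition: {S0,S1,S2,S4,S5} | {S3,S6} — 2 equivalence classes.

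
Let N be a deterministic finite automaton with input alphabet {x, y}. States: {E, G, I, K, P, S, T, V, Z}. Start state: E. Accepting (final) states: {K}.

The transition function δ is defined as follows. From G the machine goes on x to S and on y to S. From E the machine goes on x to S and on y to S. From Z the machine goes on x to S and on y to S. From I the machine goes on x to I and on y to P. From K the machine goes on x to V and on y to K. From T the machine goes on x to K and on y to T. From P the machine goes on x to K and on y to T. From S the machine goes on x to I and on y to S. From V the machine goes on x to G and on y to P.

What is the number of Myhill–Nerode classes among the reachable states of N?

6

First remove the unreachable states {Z}; 8 states remain.
Start with accepting vs non-accepting: {K} | {E,G,I,P,S,T,V}.
Refine {E,G,I,P,S,T,V} on symbol x: members go to different blocks, giving {E,G,I,S,V} and {P,T}.
On input y, block {E,G,I,S,V} splits into {E,G,S} and {I,V}.
Refine {E,G,S} on symbol x: members go to different blocks, giving {E,G} and {S}.
Refine {I,V} on symbol x: members go to different blocks, giving {V} and {I}.
No further refinement is possible. Final partition (6 blocks): {K} | {E,G} | {P,T} | {V} | {S} | {I}.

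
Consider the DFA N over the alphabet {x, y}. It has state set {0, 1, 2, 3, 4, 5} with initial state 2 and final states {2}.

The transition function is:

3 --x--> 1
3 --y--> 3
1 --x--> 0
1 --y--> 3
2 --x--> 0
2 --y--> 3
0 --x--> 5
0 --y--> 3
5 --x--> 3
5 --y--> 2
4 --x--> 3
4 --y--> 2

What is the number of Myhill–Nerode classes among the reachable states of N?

States {4} cannot be reached from the start state, so discard them.
Start with accepting vs non-accepting: {2} | {0,1,3,5}.
Refine {0,1,3,5} on symbol y: members go to different blocks, giving {0,1,3} and {5}.
On input x, block {0,1,3} splits into {1,3} and {0}.
Split {1,3} by δ(·,x) → {1} and {3}.
Stable partition: {2} | {1} | {5} | {0} | {3} — 5 equivalence classes.

5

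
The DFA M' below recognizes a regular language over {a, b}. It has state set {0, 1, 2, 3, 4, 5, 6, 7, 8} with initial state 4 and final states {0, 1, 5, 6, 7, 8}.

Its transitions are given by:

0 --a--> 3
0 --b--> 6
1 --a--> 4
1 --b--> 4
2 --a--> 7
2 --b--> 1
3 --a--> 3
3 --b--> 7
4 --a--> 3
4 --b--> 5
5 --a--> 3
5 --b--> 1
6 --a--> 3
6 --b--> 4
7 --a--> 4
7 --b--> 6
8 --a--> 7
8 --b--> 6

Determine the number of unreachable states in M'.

3

BFS from 4 reaches {1, 3, 4, 5, 6, 7}; the 3 state(s) 0, 2, 8 are never visited.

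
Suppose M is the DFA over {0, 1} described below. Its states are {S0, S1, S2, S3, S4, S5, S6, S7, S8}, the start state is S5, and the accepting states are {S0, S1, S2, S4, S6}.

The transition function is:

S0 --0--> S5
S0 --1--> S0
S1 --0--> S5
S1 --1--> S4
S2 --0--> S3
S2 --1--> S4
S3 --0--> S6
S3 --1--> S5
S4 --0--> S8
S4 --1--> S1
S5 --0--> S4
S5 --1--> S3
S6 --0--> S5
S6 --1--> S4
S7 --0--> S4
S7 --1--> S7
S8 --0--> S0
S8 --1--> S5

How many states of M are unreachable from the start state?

2

BFS from S5 reaches {S0, S1, S3, S4, S5, S6, S8}; the 2 state(s) S2, S7 are never visited.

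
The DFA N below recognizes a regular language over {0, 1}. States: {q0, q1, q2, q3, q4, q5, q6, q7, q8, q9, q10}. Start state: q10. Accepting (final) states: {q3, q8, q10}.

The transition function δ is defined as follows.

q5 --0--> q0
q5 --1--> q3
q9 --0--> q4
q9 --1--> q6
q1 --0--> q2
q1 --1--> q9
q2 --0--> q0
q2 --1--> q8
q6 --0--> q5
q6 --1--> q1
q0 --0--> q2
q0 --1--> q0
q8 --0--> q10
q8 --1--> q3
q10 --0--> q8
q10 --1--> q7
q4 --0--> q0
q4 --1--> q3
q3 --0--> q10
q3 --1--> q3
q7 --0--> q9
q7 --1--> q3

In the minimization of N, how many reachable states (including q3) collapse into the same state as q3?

P0 = {q3,q8,q10} | {q0,q1,q2,q4,q5,q6,q7,q9}.
Split {q3,q8,q10} by δ(·,1) → {q3,q8} and {q10}.
On input 1, block {q0,q1,q2,q4,q5,q6,q7,q9} splits into {q0,q1,q6,q9} and {q2,q4,q5,q7}.
Stable partition: {q3,q8} | {q0,q1,q6,q9} | {q10} | {q2,q4,q5,q7} — 4 equivalence classes.
The equivalence class containing q3 is {q3,q8}, of size 2.

2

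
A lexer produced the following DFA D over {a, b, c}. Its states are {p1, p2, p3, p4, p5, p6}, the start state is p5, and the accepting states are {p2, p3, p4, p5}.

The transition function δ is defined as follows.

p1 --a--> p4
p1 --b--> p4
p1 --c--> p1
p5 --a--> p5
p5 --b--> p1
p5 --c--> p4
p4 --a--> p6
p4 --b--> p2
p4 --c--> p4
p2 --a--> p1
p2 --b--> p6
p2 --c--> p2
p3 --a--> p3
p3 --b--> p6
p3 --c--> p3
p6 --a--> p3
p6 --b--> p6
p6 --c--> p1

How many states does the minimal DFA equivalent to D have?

Every state is reachable, so we keep all 6.
Start with accepting vs non-accepting: {p2,p3,p4,p5} | {p1,p6}.
Refine {p2,p3,p4,p5} on symbol a: members go to different blocks, giving {p2,p4} and {p3,p5}.
Refine {p2,p4} on symbol b: members go to different blocks, giving {p2} and {p4}.
Split {p1,p6} by δ(·,a) → {p1} and {p6}.
Refine {p3,p5} on symbol b: members go to different blocks, giving {p3} and {p5}.
The partition is now stable with 6 blocks: {p2} | {p1} | {p3} | {p4} | {p6} | {p5}.

6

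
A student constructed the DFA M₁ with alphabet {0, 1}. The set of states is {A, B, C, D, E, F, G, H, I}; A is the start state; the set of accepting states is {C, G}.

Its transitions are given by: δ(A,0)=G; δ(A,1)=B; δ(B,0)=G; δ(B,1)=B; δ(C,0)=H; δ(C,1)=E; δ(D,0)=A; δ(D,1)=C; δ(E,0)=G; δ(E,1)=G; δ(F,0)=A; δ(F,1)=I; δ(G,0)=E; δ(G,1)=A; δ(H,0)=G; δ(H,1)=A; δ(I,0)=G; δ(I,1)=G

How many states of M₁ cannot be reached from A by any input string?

No path from A leads to C, D, F, H, I; the other 4 states are all reachable.

5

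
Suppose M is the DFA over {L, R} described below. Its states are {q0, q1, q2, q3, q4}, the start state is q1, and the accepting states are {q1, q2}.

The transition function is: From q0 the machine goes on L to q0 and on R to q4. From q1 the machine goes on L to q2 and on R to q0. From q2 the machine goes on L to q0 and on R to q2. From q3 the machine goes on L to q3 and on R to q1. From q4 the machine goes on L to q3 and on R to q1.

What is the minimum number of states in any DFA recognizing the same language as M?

4

All states are reachable from the start state.
Initial partition by acceptance: {q1,q2} | {q0,q3,q4}.
Refine {q1,q2} on symbol L: members go to different blocks, giving {q1} and {q2}.
Refine {q0,q3,q4} on symbol R: members go to different blocks, giving {q3,q4} and {q0}.
Stable partition: {q1} | {q3,q4} | {q2} | {q0} — 4 equivalence classes.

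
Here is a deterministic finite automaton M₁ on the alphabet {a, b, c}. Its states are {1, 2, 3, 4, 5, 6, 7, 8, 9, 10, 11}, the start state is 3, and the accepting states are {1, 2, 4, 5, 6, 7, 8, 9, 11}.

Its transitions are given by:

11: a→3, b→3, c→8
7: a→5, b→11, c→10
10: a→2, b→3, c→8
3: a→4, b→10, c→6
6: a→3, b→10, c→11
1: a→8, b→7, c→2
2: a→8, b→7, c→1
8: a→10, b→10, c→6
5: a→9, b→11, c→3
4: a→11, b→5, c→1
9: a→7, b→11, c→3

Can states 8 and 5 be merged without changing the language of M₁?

No

Start with accepting vs non-accepting: {1,2,4,5,6,7,8,9,11} | {3,10}.
Refine {1,2,4,5,6,7,8,9,11} on symbol a: members go to different blocks, giving {1,2,4,5,7,9} and {6,8,11}.
On input a, block {1,2,4,5,7,9} splits into {1,2,4} and {5,7,9}.
Stable partition: {1,2,4} | {3,10} | {6,8,11} | {5,7,9} — 4 equivalence classes.
8 and 5 end up in different blocks, so they are distinguishable. For instance, the string 'a' is accepted from only 5.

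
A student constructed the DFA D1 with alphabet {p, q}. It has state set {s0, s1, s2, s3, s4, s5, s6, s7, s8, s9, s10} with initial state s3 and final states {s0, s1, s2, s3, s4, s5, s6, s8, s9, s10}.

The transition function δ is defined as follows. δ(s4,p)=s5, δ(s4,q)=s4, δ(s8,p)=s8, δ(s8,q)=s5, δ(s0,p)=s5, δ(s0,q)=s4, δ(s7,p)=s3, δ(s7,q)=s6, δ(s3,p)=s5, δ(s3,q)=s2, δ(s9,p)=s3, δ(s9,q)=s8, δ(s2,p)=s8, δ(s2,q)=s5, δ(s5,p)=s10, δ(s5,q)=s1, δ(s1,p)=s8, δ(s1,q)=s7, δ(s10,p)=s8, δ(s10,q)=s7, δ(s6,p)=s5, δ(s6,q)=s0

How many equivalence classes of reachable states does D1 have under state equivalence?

Reachable states from the start: {s0,s1,s2,s3,s4,s5,s6,s7,s8,s10}. Unreachable: {s9} — drop them.
Initial partition by acceptance: {s0,s1,s2,s3,s4,s5,s6,s8,s10} | {s7}.
On input q, block {s0,s1,s2,s3,s4,s5,s6,s8,s10} splits into {s0,s2,s3,s4,s5,s6,s8} and {s1,s10}.
Split {s0,s2,s3,s4,s5,s6,s8} by δ(·,p) → {s0,s2,s3,s4,s6,s8} and {s5}.
Refine {s0,s2,s3,s4,s6,s8} on symbol p: members go to different blocks, giving {s0,s3,s4,s6} and {s2,s8}.
On input q, block {s0,s3,s4,s6} splits into {s0,s4,s6} and {s3}.
The partition is now stable with 6 blocks: {s0,s4,s6} | {s7} | {s1,s10} | {s5} | {s2,s8} | {s3}.

6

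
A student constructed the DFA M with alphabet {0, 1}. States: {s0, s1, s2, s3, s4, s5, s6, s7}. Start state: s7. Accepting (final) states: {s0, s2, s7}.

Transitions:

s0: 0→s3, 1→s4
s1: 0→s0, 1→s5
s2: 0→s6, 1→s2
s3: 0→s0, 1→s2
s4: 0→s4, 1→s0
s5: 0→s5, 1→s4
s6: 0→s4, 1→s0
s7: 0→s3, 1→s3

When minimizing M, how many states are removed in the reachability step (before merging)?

2

Starting at s7 and following transitions, the reachable set is {s0, s2, s3, s4, s6, s7}. That leaves s1, s5 unreachable — 2 in total.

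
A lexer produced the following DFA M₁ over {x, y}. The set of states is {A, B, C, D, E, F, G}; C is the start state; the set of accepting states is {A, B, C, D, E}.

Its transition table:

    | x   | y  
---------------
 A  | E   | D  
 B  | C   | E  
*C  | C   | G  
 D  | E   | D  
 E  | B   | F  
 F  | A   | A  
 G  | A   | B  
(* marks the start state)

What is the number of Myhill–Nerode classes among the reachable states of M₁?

6

Initial partition by acceptance: {A,B,C,D,E} | {F,G}.
On input y, block {A,B,C,D,E} splits into {A,B,D} and {C,E}.
Refine {A,B,D} on symbol y: members go to different blocks, giving {A,D} and {B}.
On input y, block {F,G} splits into {F} and {G}.
Split {C,E} by δ(·,x) → {C} and {E}.
Stable partition: {A,D} | {F} | {C} | {B} | {G} | {E} — 6 equivalence classes.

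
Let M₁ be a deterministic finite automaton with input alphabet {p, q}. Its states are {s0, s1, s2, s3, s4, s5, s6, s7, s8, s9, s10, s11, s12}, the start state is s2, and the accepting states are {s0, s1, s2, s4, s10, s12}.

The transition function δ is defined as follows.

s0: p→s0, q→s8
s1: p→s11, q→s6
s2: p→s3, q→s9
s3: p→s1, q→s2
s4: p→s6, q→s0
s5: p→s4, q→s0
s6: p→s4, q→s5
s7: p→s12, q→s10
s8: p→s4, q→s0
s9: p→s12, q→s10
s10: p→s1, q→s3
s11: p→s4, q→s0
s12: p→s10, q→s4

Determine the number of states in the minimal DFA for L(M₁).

States {s7} cannot be reached from the start state, so discard them.
Start with accepting vs non-accepting: {s0,s1,s2,s4,s10,s12} | {s3,s5,s6,s8,s9,s11}.
Split {s0,s1,s2,s4,s10,s12} by δ(·,p) → {s0,s10,s12} and {s1,s2,s4}.
Refine {s0,s10,s12} on symbol p: members go to different blocks, giving {s0,s12} and {s10}.
Split {s0,s12} by δ(·,p) → {s0} and {s12}.
On input p, block {s3,s5,s6,s8,s9,s11} splits into {s3,s5,s6,s8,s11} and {s9}.
Refine {s3,s5,s6,s8,s11} on symbol q: members go to different blocks, giving {s5,s8,s11} and {s3} and {s6}.
Refine {s1,s2,s4} on symbol p: members go to different blocks, giving {s1} and {s2} and {s4}.
Stable partition: {s0} | {s5,s8,s11} | {s1} | {s10} | {s12} | {s9} | {s3} | {s6} | {s2} | {s4} — 10 equivalence classes.

10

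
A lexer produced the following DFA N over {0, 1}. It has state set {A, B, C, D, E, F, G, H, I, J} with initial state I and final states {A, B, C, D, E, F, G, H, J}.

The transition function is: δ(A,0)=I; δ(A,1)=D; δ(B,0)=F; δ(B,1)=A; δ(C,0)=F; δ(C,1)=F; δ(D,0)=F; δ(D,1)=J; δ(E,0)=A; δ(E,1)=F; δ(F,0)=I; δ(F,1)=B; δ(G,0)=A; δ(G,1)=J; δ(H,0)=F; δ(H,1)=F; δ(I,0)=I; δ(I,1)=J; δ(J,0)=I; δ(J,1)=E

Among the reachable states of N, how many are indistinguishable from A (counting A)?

3

Reachable states from the start: {A,B,D,E,F,I,J}. Unreachable: {C,G,H} — drop them.
Start with accepting vs non-accepting: {A,B,D,E,F,J} | {I}.
On input 0, block {A,B,D,E,F,J} splits into {A,F,J} and {B,D,E}.
No further refinement is possible. Final partition (3 blocks): {A,F,J} | {I} | {B,D,E}.
State A belongs to the block {A,F,J}, which has 3 states.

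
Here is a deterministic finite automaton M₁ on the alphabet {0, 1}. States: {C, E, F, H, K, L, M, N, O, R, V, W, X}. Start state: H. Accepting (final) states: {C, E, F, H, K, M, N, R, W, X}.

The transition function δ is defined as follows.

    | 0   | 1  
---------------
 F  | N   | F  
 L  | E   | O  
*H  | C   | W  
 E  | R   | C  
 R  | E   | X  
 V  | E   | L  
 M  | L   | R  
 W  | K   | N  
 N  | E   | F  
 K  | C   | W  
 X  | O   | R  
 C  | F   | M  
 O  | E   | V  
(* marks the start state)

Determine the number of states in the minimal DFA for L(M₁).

9

Every state is reachable, so we keep all 13.
Initial partition by acceptance: {C,E,F,H,K,M,N,R,W,X} | {L,O,V}.
On input 0, block {C,E,F,H,K,M,N,R,W,X} splits into {C,E,F,H,K,N,R,W} and {M,X}.
Split {C,E,F,H,K,N,R,W} by δ(·,1) → {E,F,H,K,N,W} and {C,R}.
Split {E,F,H,K,N,W} by δ(·,0) → {E,H,K} and {F,N,W}.
Refine {E,H,K} on symbol 1: members go to different blocks, giving {H,K} and {E}.
Split {C,R} by δ(·,0) → {R} and {C}.
Split {F,N,W} by δ(·,0) → {W} and {N} and {F}.
The partition is now stable with 9 blocks: {H,K} | {L,O,V} | {M,X} | {R} | {W} | {E} | {C} | {N} | {F}.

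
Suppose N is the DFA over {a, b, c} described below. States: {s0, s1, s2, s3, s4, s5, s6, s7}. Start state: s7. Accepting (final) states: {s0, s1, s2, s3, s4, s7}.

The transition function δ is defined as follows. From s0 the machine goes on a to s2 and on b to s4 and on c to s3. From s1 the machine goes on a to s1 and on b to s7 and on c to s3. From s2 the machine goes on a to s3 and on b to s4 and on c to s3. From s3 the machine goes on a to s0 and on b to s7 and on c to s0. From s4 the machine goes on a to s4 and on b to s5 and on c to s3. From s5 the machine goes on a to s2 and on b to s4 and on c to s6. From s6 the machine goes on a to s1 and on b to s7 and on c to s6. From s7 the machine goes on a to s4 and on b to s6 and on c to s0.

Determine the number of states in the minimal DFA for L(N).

3

Initial partition by acceptance: {s0,s1,s2,s3,s4,s7} | {s5,s6}.
Split {s0,s1,s2,s3,s4,s7} by δ(·,b) → {s0,s1,s2,s3} and {s4,s7}.
Stable partition: {s0,s1,s2,s3} | {s5,s6} | {s4,s7} — 3 equivalence classes.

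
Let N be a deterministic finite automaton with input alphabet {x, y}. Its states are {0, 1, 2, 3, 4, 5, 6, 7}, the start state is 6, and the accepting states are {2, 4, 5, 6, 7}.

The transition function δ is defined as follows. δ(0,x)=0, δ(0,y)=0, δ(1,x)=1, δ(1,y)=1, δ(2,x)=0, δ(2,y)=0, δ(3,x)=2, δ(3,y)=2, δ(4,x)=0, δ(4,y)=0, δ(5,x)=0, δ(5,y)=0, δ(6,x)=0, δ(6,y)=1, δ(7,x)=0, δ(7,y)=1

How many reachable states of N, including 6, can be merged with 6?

First remove the unreachable states {2,3,4,5,7}; 3 states remain.
Initial partition by acceptance: {6} | {0,1}.
No further refinement is possible. Final partition (2 blocks): {6} | {0,1}.
State 6 belongs to the block {6}, which has 1 states.

1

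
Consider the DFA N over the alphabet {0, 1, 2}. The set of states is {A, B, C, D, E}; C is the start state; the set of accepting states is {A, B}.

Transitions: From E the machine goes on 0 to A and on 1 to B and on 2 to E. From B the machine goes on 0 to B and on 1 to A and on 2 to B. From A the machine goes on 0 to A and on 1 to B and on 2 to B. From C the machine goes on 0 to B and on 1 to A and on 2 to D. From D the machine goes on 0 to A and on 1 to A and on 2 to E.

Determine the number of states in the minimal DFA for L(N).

P0 = {A,B} | {C,D,E}.
Stable partition: {A,B} | {C,D,E} — 2 equivalence classes.

2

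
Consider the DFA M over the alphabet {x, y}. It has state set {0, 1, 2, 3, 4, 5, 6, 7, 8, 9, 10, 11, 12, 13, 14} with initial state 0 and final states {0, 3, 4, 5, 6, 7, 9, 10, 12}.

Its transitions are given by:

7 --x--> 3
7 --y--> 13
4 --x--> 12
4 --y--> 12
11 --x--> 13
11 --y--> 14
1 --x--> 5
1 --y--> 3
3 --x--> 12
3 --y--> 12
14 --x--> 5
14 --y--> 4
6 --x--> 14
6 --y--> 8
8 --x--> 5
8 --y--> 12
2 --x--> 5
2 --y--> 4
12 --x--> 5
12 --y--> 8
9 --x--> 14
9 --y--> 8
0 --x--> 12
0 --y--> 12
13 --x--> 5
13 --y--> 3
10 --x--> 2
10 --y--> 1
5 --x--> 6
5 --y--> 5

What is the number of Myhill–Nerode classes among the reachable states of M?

Reachable states from the start: {0,4,5,6,8,12,14}. Unreachable: {1,2,3,7,9,10,11,13} — drop them.
Start with accepting vs non-accepting: {0,4,5,6,12} | {8,14}.
Refine {0,4,5,6,12} on symbol x: members go to different blocks, giving {0,4,5,12} and {6}.
On input x, block {0,4,5,12} splits into {0,4,12} and {5}.
Refine {0,4,12} on symbol x: members go to different blocks, giving {0,4} and {12}.
Split {8,14} by δ(·,y) → {8} and {14}.
Stable partition: {0,4} | {8} | {6} | {5} | {12} | {14} — 6 equivalence classes.

6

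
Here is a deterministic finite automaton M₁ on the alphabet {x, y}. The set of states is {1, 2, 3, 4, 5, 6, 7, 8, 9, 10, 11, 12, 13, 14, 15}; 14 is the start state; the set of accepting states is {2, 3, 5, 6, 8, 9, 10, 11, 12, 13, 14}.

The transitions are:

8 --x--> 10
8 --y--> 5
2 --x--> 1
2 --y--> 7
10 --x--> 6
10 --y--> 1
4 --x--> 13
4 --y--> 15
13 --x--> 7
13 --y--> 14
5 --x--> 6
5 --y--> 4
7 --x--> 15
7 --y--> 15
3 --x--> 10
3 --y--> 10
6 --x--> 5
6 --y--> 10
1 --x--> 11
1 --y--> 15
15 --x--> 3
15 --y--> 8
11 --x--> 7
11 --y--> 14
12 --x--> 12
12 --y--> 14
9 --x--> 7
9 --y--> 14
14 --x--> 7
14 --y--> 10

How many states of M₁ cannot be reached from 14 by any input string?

BFS from 14 reaches {1, 3, 4, 5, 6, 7, 8, 10, 11, 13, 14, 15}; the 3 state(s) 2, 9, 12 are never visited.

3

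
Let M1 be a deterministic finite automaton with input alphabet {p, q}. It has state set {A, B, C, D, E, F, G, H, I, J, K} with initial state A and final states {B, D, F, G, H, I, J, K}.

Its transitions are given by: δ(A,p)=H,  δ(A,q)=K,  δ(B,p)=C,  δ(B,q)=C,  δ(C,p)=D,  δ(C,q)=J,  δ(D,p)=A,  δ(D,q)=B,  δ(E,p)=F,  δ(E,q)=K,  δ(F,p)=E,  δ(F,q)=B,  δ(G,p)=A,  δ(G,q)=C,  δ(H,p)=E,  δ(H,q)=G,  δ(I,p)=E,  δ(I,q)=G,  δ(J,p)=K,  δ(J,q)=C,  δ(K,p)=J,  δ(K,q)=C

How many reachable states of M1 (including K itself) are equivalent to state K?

States {I} cannot be reached from the start state, so discard them.
Start with accepting vs non-accepting: {B,D,F,G,H,J,K} | {A,C,E}.
On input p, block {B,D,F,G,H,J,K} splits into {B,D,F,G,H} and {J,K}.
On input q, block {B,D,F,G,H} splits into {D,F,H} and {B,G}.
The partition is now stable with 4 blocks: {D,F,H} | {A,C,E} | {J,K} | {B,G}.
State K belongs to the block {J,K}, which has 2 states.

2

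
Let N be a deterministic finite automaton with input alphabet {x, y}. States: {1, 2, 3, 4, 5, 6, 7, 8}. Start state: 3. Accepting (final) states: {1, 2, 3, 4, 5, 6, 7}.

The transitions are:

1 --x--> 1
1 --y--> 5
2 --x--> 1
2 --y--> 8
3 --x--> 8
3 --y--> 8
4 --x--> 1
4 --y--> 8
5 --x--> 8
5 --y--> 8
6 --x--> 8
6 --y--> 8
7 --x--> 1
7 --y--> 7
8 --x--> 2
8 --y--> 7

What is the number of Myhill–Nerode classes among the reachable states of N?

States {4,6} cannot be reached from the start state, so discard them.
Initial partition by acceptance: {1,2,3,5,7} | {8}.
Split {1,2,3,5,7} by δ(·,x) → {1,2,7} and {3,5}.
On input y, block {1,2,7} splits into {1} and {2} and {7}.
No further refinement is possible. Final partition (5 blocks): {1} | {8} | {3,5} | {2} | {7}.

5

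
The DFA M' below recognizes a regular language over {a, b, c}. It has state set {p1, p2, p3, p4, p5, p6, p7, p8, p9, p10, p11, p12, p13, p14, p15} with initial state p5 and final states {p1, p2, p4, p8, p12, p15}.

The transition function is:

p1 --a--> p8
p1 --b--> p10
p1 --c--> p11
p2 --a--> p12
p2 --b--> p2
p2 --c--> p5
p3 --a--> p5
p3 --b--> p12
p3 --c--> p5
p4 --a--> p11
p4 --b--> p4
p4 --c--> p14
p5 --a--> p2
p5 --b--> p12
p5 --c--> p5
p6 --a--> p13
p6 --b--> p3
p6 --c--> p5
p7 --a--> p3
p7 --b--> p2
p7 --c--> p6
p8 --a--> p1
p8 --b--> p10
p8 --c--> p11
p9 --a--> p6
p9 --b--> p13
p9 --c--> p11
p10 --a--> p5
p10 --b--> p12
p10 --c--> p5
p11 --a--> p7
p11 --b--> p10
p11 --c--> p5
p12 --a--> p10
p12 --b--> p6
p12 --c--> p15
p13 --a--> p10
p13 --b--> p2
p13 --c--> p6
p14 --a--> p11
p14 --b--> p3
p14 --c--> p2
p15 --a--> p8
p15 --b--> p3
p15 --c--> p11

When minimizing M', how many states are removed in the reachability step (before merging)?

BFS from p5 reaches {p1, p2, p3, p5, p6, p7, p8, p10, p11, p12, p13, p15}; the 3 state(s) p4, p9, p14 are never visited.

3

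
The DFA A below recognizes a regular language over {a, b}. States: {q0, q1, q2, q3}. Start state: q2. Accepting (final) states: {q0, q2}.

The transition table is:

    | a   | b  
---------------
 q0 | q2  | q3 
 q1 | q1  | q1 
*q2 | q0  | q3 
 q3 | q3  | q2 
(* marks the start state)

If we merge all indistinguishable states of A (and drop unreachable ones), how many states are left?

2

States {q1} cannot be reached from the start state, so discard them.
Start with accepting vs non-accepting: {q0,q2} | {q3}.
No further refinement is possible. Final partition (2 blocks): {q0,q2} | {q3}.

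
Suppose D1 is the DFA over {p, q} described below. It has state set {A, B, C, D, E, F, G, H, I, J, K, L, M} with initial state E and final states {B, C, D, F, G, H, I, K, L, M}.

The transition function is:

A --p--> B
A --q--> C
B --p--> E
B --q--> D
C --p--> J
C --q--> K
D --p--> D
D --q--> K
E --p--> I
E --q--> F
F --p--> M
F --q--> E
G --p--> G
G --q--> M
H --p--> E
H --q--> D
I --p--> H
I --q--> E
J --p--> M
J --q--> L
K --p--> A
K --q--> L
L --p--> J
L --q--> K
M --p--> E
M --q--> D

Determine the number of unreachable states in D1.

BFS from E reaches {A, B, C, D, E, F, H, I, J, K, L, M}; the 1 state(s) G are never visited.

1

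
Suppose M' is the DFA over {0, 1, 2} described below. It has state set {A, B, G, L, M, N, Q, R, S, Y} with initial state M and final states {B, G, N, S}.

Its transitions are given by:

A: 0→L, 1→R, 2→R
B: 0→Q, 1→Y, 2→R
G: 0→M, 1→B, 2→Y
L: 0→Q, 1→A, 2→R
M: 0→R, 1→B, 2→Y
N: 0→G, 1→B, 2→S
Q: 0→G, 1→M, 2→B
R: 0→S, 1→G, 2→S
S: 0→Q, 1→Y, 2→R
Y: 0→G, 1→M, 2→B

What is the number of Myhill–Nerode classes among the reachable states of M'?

States {A,L,N} cannot be reached from the start state, so discard them.
Initial partition by acceptance: {B,G,S} | {M,Q,R,Y}.
On input 1, block {B,G,S} splits into {B,S} and {G}.
Split {M,Q,R,Y} by δ(·,0) → {Q,Y} and {R} and {M}.
The partition is now stable with 5 blocks: {B,S} | {Q,Y} | {G} | {R} | {M}.

5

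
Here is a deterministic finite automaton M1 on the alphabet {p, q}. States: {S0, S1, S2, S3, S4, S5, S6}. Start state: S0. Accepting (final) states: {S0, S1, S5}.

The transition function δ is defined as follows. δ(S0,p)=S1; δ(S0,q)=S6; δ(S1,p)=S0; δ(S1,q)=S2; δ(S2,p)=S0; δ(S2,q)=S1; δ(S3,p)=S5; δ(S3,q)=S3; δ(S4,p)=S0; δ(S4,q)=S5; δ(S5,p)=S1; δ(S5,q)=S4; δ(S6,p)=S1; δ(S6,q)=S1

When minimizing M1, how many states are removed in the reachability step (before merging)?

3

No path from S0 leads to S3, S4, S5; the other 4 states are all reachable.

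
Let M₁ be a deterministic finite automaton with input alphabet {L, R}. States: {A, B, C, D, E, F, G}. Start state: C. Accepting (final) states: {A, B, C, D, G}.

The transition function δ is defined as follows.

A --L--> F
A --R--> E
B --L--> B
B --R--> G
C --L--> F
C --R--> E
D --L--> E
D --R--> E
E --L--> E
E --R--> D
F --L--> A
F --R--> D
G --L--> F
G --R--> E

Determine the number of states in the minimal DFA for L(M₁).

First remove the unreachable states {B,G}; 5 states remain.
Start with accepting vs non-accepting: {A,C,D} | {E,F}.
On input L, block {E,F} splits into {E} and {F}.
Split {A,C,D} by δ(·,L) → {A,C} and {D}.
Stable partition: {A,C} | {E} | {F} | {D} — 4 equivalence classes.

4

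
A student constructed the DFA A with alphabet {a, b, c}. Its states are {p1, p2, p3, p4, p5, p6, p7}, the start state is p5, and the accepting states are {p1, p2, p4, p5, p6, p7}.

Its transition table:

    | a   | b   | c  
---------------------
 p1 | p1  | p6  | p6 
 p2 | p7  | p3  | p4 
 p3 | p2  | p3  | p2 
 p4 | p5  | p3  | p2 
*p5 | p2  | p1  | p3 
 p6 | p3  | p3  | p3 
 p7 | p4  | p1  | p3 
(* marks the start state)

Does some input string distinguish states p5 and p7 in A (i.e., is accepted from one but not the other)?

All states are reachable from the start state.
Initial partition by acceptance: {p1,p2,p4,p5,p6,p7} | {p3}.
Split {p1,p2,p4,p5,p6,p7} by δ(·,a) → {p1,p2,p4,p5,p7} and {p6}.
On input b, block {p1,p2,p4,p5,p7} splits into {p2,p4} and {p5,p7} and {p1}.
Stable partition: {p2,p4} | {p3} | {p6} | {p5,p7} | {p1} — 5 equivalence classes.
p5 and p7 lie in the same block of the stable partition, so they are equivalent — no string distinguishes them.

No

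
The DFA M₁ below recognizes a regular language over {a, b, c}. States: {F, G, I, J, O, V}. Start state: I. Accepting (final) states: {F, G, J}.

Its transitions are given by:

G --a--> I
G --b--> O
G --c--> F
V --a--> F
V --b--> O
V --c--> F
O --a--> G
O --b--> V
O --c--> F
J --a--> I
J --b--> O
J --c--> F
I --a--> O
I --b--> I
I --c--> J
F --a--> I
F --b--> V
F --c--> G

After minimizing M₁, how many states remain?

3

All states are reachable from the start state.
P0 = {F,G,J} | {I,O,V}.
Refine {I,O,V} on symbol a: members go to different blocks, giving {O,V} and {I}.
No further refinement is possible. Final partition (3 blocks): {F,G,J} | {O,V} | {I}.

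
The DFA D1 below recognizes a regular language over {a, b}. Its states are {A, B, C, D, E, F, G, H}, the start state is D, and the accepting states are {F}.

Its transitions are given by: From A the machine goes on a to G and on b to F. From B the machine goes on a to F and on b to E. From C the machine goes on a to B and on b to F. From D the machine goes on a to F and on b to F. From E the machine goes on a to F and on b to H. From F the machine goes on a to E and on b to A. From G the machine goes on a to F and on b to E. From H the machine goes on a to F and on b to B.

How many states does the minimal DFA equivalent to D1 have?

Reachable states from the start: {A,B,D,E,F,G,H}. Unreachable: {C} — drop them.
Start with accepting vs non-accepting: {F} | {A,B,D,E,G,H}.
Split {A,B,D,E,G,H} by δ(·,a) → {B,D,E,G,H} and {A}.
On input b, block {B,D,E,G,H} splits into {B,E,G,H} and {D}.
The partition is now stable with 4 blocks: {F} | {B,E,G,H} | {A} | {D}.

4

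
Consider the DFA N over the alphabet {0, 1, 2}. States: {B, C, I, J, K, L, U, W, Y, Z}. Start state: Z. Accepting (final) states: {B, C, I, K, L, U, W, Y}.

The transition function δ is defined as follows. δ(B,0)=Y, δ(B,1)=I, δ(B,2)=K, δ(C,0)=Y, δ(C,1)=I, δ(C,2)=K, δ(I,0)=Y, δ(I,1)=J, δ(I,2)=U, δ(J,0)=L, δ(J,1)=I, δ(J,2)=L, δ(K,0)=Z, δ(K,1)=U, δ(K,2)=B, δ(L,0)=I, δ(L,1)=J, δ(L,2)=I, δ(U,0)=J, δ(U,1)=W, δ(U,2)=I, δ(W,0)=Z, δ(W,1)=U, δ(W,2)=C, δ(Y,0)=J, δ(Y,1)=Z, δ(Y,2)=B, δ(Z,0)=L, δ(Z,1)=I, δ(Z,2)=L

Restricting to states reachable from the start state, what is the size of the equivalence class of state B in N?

2

All states are reachable from the start state.
Initial partition by acceptance: {B,C,I,K,L,U,W,Y} | {J,Z}.
Split {B,C,I,K,L,U,W,Y} by δ(·,0) → {K,U,W,Y} and {B,C,I,L}.
On input 1, block {K,U,W,Y} splits into {K,U,W} and {Y}.
Refine {B,C,I,L} on symbol 0: members go to different blocks, giving {B,C,I} and {L}.
On input 1, block {B,C,I} splits into {B,C} and {I}.
On input 2, block {K,U,W} splits into {K,W} and {U}.
The partition is now stable with 7 blocks: {K,W} | {J,Z} | {B,C} | {Y} | {L} | {I} | {U}.
State B belongs to the block {B,C}, which has 2 states.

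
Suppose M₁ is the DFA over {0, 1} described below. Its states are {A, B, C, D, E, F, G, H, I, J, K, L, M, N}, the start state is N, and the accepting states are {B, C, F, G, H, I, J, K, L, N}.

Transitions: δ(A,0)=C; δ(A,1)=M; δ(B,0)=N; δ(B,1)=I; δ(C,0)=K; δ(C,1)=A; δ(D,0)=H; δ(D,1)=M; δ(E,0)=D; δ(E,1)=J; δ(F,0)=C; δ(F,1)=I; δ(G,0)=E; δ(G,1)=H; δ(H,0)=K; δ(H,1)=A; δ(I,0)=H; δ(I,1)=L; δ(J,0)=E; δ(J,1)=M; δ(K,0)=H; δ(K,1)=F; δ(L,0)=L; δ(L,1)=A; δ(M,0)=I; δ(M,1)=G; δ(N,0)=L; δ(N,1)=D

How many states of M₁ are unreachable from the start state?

Starting at N and following transitions, the reachable set is {A, C, D, E, F, G, H, I, J, K, L, M, N}. That leaves B unreachable — 1 in total.

1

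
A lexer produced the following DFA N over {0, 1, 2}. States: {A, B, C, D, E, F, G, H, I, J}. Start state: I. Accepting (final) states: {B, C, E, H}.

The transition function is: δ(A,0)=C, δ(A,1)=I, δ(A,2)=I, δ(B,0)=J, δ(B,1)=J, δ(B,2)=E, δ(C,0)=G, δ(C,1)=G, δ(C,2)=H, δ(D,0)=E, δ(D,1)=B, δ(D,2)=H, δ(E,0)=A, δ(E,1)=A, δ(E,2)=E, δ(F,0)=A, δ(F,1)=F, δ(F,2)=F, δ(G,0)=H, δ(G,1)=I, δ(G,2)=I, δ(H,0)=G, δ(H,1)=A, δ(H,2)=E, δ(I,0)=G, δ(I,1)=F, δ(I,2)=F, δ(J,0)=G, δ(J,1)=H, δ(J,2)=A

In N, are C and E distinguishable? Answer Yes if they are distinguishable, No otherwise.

No

Reachable states from the start: {A,C,E,F,G,H,I}. Unreachable: {B,D,J} — drop them.
P0 = {C,E,H} | {A,F,G,I}.
On input 0, block {A,F,G,I} splits into {A,G} and {F,I}.
The partition is now stable with 3 blocks: {C,E,H} | {A,G} | {F,I}.
C and E lie in the same block of the stable partition, so they are equivalent — no string distinguishes them.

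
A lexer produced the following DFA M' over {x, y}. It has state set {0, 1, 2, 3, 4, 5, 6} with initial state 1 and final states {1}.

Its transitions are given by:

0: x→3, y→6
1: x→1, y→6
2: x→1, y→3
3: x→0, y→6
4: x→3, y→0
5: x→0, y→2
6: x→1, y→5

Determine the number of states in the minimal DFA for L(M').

Reachable states from the start: {0,1,2,3,5,6}. Unreachable: {4} — drop them.
P0 = {1} | {0,2,3,5,6}.
On input x, block {0,2,3,5,6} splits into {0,3,5} and {2,6}.
Stable partition: {1} | {0,3,5} | {2,6} — 3 equivalence classes.

3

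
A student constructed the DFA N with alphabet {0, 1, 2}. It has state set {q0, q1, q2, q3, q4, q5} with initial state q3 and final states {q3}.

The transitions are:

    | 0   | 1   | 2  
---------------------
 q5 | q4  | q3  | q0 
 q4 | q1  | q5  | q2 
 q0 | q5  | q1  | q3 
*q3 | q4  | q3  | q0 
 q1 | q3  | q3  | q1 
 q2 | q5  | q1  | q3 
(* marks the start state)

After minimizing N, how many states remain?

5

Every state is reachable, so we keep all 6.
Start with accepting vs non-accepting: {q3} | {q0,q1,q2,q4,q5}.
Refine {q0,q1,q2,q4,q5} on symbol 0: members go to different blocks, giving {q0,q2,q4,q5} and {q1}.
Split {q0,q2,q4,q5} by δ(·,0) → {q0,q2,q5} and {q4}.
Split {q0,q2,q5} by δ(·,0) → {q0,q2} and {q5}.
Stable partition: {q3} | {q0,q2} | {q1} | {q4} | {q5} — 5 equivalence classes.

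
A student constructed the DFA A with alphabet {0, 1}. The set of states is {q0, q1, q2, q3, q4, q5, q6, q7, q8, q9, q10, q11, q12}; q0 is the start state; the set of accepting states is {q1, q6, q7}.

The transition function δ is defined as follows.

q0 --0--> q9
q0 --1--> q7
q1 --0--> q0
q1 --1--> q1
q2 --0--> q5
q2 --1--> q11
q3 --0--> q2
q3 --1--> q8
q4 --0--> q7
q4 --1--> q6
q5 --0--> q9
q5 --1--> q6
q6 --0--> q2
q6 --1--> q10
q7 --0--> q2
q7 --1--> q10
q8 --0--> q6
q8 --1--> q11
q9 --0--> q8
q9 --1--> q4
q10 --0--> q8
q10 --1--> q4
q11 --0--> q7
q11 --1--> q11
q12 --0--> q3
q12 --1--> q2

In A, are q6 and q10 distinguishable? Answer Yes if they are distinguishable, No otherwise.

Reachable states from the start: {q0,q2,q4,q5,q6,q7,q8,q9,q10,q11}. Unreachable: {q1,q3,q12} — drop them.
Initial partition by acceptance: {q6,q7} | {q0,q2,q4,q5,q8,q9,q10,q11}.
Refine {q0,q2,q4,q5,q8,q9,q10,q11} on symbol 0: members go to different blocks, giving {q0,q2,q5,q9,q10} and {q4,q8,q11}.
Refine {q0,q2,q5,q9,q10} on symbol 0: members go to different blocks, giving {q0,q2,q5} and {q9,q10}.
On input 0, block {q0,q2,q5} splits into {q0,q5} and {q2}.
Refine {q4,q8,q11} on symbol 1: members go to different blocks, giving {q8,q11} and {q4}.
No further refinement is possible. Final partition (6 blocks): {q6,q7} | {q0,q5} | {q8,q11} | {q9,q10} | {q2} | {q4}.
q6 and q10 end up in different blocks, so they are distinguishable. For instance, the string 'ε' is accepted from only q6.

Yes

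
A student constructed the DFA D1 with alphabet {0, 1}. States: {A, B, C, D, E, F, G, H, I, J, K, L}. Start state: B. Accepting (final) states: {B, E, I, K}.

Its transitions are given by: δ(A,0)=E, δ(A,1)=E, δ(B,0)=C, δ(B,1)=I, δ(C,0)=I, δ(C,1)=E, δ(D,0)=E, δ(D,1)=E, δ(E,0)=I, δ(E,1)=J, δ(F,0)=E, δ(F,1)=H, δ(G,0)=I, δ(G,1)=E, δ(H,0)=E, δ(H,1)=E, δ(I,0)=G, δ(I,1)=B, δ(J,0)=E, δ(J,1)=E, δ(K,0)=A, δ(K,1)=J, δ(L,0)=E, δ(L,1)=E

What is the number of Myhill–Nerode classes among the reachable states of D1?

4

First remove the unreachable states {A,D,F,H,K,L}; 6 states remain.
Initial partition by acceptance: {B,E,I} | {C,G,J}.
On input 0, block {B,E,I} splits into {B,I} and {E}.
Split {C,G,J} by δ(·,0) → {C,G} and {J}.
The partition is now stable with 4 blocks: {B,I} | {C,G} | {E} | {J}.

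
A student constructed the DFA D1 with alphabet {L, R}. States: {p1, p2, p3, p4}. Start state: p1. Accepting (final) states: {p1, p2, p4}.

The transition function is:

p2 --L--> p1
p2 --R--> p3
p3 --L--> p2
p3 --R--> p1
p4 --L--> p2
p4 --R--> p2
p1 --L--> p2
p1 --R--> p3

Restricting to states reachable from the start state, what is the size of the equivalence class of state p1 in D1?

2

First remove the unreachable states {p4}; 3 states remain.
Start with accepting vs non-accepting: {p1,p2} | {p3}.
No further refinement is possible. Final partition (2 blocks): {p1,p2} | {p3}.
The equivalence class containing p1 is {p1,p2}, of size 2.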